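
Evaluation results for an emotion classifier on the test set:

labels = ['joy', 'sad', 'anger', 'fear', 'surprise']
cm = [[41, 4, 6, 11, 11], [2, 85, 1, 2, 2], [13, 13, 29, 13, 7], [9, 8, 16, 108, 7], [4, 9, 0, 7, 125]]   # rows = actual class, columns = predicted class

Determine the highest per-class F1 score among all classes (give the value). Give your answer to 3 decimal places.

Per-class F1 score (2·TP/(2·TP+FP+FN)):
  joy: TP=41, FP=2+13+9+4=28, FN=4+6+11+11=32 → 82/142 = 0.5775
  sad: TP=85, FP=4+13+8+9=34, FN=2+1+2+2=7 → 170/211 = 0.8057
  anger: TP=29, FP=6+1+16+0=23, FN=13+13+13+7=46 → 58/127 = 0.4567
  fear: TP=108, FP=11+2+13+7=33, FN=9+8+16+7=40 → 216/289 = 0.7474
  surprise: TP=125, FP=11+2+7+7=27, FN=4+9+0+7=20 → 250/297 = 0.8418
Highest is class 'surprise' with F1 score = 0.842.

0.842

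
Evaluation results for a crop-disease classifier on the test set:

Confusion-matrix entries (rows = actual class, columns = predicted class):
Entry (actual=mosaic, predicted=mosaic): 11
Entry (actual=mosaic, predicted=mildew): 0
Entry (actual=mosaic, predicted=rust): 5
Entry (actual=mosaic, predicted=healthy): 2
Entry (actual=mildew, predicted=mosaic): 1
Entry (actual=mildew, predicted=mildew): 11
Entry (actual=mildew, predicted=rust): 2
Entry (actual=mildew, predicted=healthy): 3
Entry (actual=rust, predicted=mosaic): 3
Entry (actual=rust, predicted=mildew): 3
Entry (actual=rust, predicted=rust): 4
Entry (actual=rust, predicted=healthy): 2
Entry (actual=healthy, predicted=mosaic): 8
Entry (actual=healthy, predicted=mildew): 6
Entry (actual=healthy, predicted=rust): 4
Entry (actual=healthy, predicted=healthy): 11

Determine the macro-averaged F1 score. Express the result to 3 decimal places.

Per-class F1 score (2·TP/(2·TP+FP+FN)):
  mosaic: TP=11, FP=1+3+8=12, FN=0+5+2=7 → 22/41 = 0.5366
  mildew: TP=11, FP=0+3+6=9, FN=1+2+3=6 → 22/37 = 0.5946
  rust: TP=4, FP=5+2+4=11, FN=3+3+2=8 → 8/27 = 0.2963
  healthy: TP=11, FP=2+3+2=7, FN=8+6+4=18 → 22/47 = 0.4681
Macro-F1 score = mean = (0.5366 + 0.5946 + 0.2963 + 0.4681) / 4 = 0.474

0.474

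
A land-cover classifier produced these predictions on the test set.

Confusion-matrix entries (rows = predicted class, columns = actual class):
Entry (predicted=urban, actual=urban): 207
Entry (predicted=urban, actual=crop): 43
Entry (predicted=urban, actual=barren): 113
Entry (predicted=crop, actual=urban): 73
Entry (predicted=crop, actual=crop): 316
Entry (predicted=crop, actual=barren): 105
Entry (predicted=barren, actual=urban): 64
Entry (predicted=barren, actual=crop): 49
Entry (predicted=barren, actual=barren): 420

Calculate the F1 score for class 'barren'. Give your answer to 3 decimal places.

0.717

One-vs-rest for 'barren': TP = diagonal; FP = other classes predicted 'barren'; FN = 'barren' predicted as other.
F1 score = 2·TP/(2·TP+FP+FN).
barren: TP=420, FP=64+49=113, FN=113+105=218 → 840/1171 = 0.7173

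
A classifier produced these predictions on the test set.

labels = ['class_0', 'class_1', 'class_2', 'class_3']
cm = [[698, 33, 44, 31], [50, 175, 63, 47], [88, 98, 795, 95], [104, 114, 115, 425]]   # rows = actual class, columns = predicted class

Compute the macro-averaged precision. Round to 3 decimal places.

0.663

Per-class precision (TP/(TP+FP)):
  class_0: TP=698, FP=50+88+104=242 → 698/940 = 0.7426
  class_1: TP=175, FP=33+98+114=245 → 175/420 = 0.4167
  class_2: TP=795, FP=44+63+115=222 → 795/1017 = 0.7817
  class_3: TP=425, FP=31+47+95=173 → 425/598 = 0.7107
Macro-precision = mean = (0.7426 + 0.4167 + 0.7817 + 0.7107) / 4 = 0.663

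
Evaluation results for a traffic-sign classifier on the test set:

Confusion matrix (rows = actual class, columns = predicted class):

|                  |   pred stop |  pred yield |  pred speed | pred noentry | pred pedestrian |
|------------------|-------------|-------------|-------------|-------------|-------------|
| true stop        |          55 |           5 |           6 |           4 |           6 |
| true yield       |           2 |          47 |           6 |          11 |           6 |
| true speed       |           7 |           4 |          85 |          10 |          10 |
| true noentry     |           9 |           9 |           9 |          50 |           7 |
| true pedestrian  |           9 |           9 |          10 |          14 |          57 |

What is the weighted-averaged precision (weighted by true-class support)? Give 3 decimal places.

0.659

Per-class precision (TP/(TP+FP)):
  stop: TP=55, FP=2+7+9+9=27 → 55/82 = 0.6707
  yield: TP=47, FP=5+4+9+9=27 → 47/74 = 0.6351
  speed: TP=85, FP=6+6+9+10=31 → 85/116 = 0.7328
  noentry: TP=50, FP=4+11+10+14=39 → 50/89 = 0.5618
  pedestrian: TP=57, FP=6+6+10+7=29 → 57/86 = 0.6628
Weighted-precision = Σ (supportᵢ/N)·precisionᵢ with N=447: (76/447)·0.6707 + (72/447)·0.6351 + (116/447)·0.7328 + (84/447)·0.5618 + (99/447)·0.6628 = 0.659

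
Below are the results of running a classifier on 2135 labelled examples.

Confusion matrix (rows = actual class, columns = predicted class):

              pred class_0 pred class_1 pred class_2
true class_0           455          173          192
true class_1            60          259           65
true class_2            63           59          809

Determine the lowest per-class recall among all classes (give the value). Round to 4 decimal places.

0.5549

Per-class recall (TP/(TP+FN)):
  class_0: TP=455, FN=173+192=365 → 455/820 = 0.55488
  class_1: TP=259, FN=60+65=125 → 259/384 = 0.67448
  class_2: TP=809, FN=63+59=122 → 809/931 = 0.86896
Lowest is class 'class_0' with recall = 0.5549.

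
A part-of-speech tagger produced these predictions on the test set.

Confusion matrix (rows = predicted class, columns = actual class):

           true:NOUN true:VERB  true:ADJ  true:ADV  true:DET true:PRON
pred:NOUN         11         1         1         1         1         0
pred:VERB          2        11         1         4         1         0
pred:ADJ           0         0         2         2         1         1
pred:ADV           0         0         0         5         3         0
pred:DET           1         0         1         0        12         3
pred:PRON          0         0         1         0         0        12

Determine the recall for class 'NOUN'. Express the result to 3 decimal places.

Treat 'NOUN' as positive and all other classes as negative.
recall = TP/(TP+FN).
NOUN: TP=11, FN=2+0+0+1+0=3 → 11/14 = 0.7857

0.786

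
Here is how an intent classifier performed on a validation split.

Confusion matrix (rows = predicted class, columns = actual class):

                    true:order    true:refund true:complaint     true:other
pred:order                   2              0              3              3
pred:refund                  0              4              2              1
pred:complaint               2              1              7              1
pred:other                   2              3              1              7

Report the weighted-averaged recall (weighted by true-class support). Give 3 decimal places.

0.513

Per-class recall (TP/(TP+FN)):
  order: TP=2, FN=0+2+2=4 → 2/6 = 0.3333
  refund: TP=4, FN=0+1+3=4 → 4/8 = 0.5000
  complaint: TP=7, FN=3+2+1=6 → 7/13 = 0.5385
  other: TP=7, FN=3+1+1=5 → 7/12 = 0.5833
Weighted-recall = Σ (supportᵢ/N)·recallᵢ with N=39: (6/39)·0.3333 + (8/39)·0.5000 + (13/39)·0.5385 + (12/39)·0.5833 = 0.513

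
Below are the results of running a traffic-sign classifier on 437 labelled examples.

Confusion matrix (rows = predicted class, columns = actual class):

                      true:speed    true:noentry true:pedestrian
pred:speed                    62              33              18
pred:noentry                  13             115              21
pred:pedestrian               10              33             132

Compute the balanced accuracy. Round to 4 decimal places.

0.7122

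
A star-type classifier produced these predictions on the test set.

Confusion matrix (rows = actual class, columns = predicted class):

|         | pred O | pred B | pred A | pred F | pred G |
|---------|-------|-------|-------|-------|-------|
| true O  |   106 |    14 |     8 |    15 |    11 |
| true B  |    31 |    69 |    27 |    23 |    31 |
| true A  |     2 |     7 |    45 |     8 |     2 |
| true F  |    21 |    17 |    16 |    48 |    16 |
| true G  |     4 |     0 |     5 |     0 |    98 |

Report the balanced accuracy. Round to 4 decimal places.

Balanced accuracy = mean of per-class recall.
  O: recall = 106/154 = 0.68831
  B: recall = 69/181 = 0.38122
  A: recall = 45/64 = 0.70313
  F: recall = 48/118 = 0.40678
  G: recall = 98/107 = 0.91589
Mean = (0.68831 + 0.38122 + 0.70313 + 0.40678 + 0.91589) / 5 = 0.6191

0.6191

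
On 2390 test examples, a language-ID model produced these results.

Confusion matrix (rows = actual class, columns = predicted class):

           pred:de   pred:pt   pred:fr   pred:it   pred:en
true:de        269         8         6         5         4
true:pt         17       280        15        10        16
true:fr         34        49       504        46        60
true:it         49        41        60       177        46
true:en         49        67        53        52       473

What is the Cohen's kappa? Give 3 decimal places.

0.633

Observed agreement pₒ = trace/N = 1703/2390 = 0.7126
Expected agreement pₑ = Σ (rowᵢ·colᵢ)/N² = (292·418 + 338·445 + 693·638 + 373·290 + 694·599)/2390² = 0.2168
κ = (pₒ − pₑ)/(1 − pₑ) = (0.7126 − 0.2168)/(1 − 0.2168) = 0.633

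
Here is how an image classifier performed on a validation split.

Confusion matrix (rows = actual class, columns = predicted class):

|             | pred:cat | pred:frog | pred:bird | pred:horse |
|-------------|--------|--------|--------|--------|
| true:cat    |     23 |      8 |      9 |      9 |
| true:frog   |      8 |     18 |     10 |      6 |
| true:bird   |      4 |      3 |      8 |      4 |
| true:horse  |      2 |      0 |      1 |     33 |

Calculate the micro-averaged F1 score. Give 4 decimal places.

Micro-averaging pools counts across classes: ΣTP=82, ΣFP=64, ΣFN=64.
Micro-F1 score = 2·TP/(2·TP+FP+FN) on pooled counts = 0.5616 (equals overall accuracy in single-label multiclass).

0.5616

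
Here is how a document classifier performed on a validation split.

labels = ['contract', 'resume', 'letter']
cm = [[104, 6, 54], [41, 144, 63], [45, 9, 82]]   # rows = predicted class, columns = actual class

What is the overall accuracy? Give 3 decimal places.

0.602

Accuracy = trace / total = (104+144+82=330) / 548 = 330/548 = 0.602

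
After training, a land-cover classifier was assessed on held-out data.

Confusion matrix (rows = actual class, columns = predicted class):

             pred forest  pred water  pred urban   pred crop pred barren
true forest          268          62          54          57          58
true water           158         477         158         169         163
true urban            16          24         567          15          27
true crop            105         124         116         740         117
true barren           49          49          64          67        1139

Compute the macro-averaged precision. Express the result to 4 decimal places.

Per-class precision (TP/(TP+FP)):
  forest: TP=268, FP=158+16+105+49=328 → 268/596 = 0.44966
  water: TP=477, FP=62+24+124+49=259 → 477/736 = 0.64810
  urban: TP=567, FP=54+158+116+64=392 → 567/959 = 0.59124
  crop: TP=740, FP=57+169+15+67=308 → 740/1048 = 0.70611
  barren: TP=1139, FP=58+163+27+117=365 → 1139/1504 = 0.75731
Macro-precision = mean = (0.44966 + 0.64810 + 0.59124 + 0.70611 + 0.75731) / 5 = 0.6305

0.6305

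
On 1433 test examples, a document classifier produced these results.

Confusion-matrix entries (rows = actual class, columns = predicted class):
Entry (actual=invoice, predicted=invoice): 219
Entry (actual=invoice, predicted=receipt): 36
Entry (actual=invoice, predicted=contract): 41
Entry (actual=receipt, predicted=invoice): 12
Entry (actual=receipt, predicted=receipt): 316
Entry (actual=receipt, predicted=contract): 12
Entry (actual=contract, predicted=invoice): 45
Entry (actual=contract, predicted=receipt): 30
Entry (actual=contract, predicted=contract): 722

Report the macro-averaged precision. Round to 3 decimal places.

Per-class precision (TP/(TP+FP)):
  invoice: TP=219, FP=12+45=57 → 219/276 = 0.7935
  receipt: TP=316, FP=36+30=66 → 316/382 = 0.8272
  contract: TP=722, FP=41+12=53 → 722/775 = 0.9316
Macro-precision = mean = (0.7935 + 0.8272 + 0.9316) / 3 = 0.851

0.851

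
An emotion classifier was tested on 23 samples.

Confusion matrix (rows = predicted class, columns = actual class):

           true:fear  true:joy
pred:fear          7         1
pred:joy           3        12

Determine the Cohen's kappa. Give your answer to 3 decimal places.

Observed agreement pₒ = trace/N = 19/23 = 0.8261
Expected agreement pₑ = Σ (rowᵢ·colᵢ)/N² = (10·8 + 13·15)/23² = 0.5198
κ = (pₒ − pₑ)/(1 − pₑ) = (0.8261 − 0.5198)/(1 − 0.5198) = 0.638

0.638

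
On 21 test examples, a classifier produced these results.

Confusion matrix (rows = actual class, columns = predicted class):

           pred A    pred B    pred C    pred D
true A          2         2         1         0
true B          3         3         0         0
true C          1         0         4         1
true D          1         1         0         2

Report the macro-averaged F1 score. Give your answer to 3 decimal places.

0.533

Per-class F1 score (2·TP/(2·TP+FP+FN)):
  A: TP=2, FP=3+1+1=5, FN=2+1+0=3 → 4/12 = 0.3333
  B: TP=3, FP=2+0+1=3, FN=3+0+0=3 → 6/12 = 0.5000
  C: TP=4, FP=1+0+0=1, FN=1+0+1=2 → 8/11 = 0.7273
  D: TP=2, FP=0+0+1=1, FN=1+1+0=2 → 4/7 = 0.5714
Macro-F1 score = mean = (0.3333 + 0.5000 + 0.7273 + 0.5714) / 4 = 0.533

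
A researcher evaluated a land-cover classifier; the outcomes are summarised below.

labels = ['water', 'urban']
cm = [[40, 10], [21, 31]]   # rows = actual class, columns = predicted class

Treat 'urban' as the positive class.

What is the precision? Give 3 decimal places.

Precision = TP/(TP+FP) = 31/(31+10) = 31/41 = 0.756

0.756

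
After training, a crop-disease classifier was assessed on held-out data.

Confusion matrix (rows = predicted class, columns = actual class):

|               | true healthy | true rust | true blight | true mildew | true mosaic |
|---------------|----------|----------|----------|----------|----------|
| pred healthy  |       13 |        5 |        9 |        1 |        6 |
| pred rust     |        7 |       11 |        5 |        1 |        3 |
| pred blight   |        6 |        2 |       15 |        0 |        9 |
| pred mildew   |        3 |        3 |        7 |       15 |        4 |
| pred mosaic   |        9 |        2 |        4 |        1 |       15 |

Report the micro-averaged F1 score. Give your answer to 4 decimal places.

0.4423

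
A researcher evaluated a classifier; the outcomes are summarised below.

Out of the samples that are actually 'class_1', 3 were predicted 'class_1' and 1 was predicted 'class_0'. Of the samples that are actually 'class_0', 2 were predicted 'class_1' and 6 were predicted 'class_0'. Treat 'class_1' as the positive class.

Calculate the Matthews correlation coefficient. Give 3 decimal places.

0.478

MCC = (TP·TN − FP·FN) / √((TP+FP)(TP+FN)(TN+FP)(TN+FN))
Numerator = 3·6 − 2·1 = 16
Denominator = √(5·4·8·7) = √1120 = 33.4664
MCC = 16 / 33.4664 = 0.478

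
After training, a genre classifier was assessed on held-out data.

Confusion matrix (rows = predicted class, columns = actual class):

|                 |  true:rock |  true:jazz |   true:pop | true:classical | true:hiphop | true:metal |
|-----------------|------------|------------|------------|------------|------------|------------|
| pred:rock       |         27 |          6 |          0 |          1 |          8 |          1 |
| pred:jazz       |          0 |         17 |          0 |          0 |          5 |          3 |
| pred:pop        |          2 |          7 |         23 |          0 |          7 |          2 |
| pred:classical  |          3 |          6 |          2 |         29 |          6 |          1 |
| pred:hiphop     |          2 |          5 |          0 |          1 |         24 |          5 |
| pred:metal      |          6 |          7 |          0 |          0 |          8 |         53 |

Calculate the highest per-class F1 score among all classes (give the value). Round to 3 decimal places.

Per-class F1 score (2·TP/(2·TP+FP+FN)):
  rock: TP=27, FP=6+0+1+8+1=16, FN=0+2+3+2+6=13 → 54/83 = 0.6506
  jazz: TP=17, FP=0+0+0+5+3=8, FN=6+7+6+5+7=31 → 34/73 = 0.4658
  pop: TP=23, FP=2+7+0+7+2=18, FN=0+0+2+0+0=2 → 46/66 = 0.6970
  classical: TP=29, FP=3+6+2+6+1=18, FN=1+0+0+1+0=2 → 58/78 = 0.7436
  hiphop: TP=24, FP=2+5+0+1+5=13, FN=8+5+7+6+8=34 → 48/95 = 0.5053
  metal: TP=53, FP=6+7+0+0+8=21, FN=1+3+2+1+5=12 → 106/139 = 0.7626
Highest is class 'metal' with F1 score = 0.763.

0.763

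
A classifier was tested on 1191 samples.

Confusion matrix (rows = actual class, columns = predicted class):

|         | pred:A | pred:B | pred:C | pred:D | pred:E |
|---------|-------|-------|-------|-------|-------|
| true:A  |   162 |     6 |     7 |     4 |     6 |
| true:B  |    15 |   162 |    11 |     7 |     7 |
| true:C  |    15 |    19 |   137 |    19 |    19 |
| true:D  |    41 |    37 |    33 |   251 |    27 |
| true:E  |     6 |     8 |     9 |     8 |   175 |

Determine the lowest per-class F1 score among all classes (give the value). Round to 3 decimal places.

Per-class F1 score (2·TP/(2·TP+FP+FN)):
  A: TP=162, FP=15+15+41+6=77, FN=6+7+4+6=23 → 324/424 = 0.7642
  B: TP=162, FP=6+19+37+8=70, FN=15+11+7+7=40 → 324/434 = 0.7465
  C: TP=137, FP=7+11+33+9=60, FN=15+19+19+19=72 → 274/406 = 0.6749
  D: TP=251, FP=4+7+19+8=38, FN=41+37+33+27=138 → 502/678 = 0.7404
  E: TP=175, FP=6+7+19+27=59, FN=6+8+9+8=31 → 350/440 = 0.7955
Lowest is class 'C' with F1 score = 0.675.

0.675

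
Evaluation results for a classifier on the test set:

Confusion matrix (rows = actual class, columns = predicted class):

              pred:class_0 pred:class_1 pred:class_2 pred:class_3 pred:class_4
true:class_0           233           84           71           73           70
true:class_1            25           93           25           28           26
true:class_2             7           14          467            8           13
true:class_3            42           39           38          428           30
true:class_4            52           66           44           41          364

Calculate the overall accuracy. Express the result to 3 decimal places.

Accuracy = trace / total = (233+93+467+428+364=1585) / 2381 = 1585/2381 = 0.666

0.666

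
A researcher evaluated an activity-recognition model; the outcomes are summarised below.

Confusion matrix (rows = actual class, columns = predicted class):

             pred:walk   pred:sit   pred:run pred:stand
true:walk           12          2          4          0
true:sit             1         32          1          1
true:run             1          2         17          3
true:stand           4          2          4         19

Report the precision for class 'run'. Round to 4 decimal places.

Take TP from the diagonal, FP from the rest of the 'run' prediction marginal, FN from the rest of the 'run' actual marginal.
precision = TP/(TP+FP).
run: TP=17, FP=4+1+4=9 → 17/26 = 0.65385

0.6538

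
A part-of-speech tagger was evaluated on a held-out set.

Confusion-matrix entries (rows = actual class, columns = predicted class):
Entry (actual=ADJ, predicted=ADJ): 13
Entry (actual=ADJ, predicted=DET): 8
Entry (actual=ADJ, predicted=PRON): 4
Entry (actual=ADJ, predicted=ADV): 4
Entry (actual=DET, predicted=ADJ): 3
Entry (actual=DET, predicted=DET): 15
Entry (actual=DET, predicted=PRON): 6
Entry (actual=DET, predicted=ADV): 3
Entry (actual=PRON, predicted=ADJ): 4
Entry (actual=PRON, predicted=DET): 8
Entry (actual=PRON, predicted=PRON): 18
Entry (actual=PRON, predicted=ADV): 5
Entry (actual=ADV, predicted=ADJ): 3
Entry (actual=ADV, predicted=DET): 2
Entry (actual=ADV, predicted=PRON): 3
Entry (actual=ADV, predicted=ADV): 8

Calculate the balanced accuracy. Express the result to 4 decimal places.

0.5045

Balanced accuracy = mean of per-class recall.
  ADJ: recall = 13/29 = 0.44828
  DET: recall = 15/27 = 0.55556
  PRON: recall = 18/35 = 0.51429
  ADV: recall = 8/16 = 0.50000
Mean = (0.44828 + 0.55556 + 0.51429 + 0.50000) / 4 = 0.5045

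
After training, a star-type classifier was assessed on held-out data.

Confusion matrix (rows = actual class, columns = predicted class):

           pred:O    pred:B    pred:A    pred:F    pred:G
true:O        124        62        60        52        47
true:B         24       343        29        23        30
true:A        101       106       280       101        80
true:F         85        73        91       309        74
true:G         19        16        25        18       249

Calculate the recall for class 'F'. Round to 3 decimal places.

One-vs-rest for 'F': TP = diagonal; FP = other classes predicted 'F'; FN = 'F' predicted as other.
recall = TP/(TP+FN).
F: TP=309, FN=85+73+91+74=323 → 309/632 = 0.4889

0.489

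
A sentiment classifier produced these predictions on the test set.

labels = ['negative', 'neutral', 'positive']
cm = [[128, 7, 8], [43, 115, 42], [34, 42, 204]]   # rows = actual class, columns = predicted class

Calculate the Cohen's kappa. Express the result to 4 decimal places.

0.5698

Observed agreement pₒ = trace/N = 447/623 = 0.71750
Expected agreement pₑ = Σ (rowᵢ·colᵢ)/N² = (143·205 + 200·164 + 280·254)/623² = 0.34328
κ = (pₒ − pₑ)/(1 − pₑ) = (0.71750 − 0.34328)/(1 − 0.34328) = 0.5698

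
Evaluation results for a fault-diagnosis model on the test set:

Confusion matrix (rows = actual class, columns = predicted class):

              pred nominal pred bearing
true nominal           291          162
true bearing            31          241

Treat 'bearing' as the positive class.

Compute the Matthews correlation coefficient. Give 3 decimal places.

0.515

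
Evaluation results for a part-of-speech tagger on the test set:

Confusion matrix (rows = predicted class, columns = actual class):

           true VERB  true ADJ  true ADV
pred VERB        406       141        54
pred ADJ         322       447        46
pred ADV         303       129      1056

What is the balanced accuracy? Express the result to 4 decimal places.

Balanced accuracy = mean of per-class recall.
  VERB: recall = 406/1031 = 0.39379
  ADJ: recall = 447/717 = 0.62343
  ADV: recall = 1056/1156 = 0.91349
Mean = (0.39379 + 0.62343 + 0.91349) / 3 = 0.6436

0.6436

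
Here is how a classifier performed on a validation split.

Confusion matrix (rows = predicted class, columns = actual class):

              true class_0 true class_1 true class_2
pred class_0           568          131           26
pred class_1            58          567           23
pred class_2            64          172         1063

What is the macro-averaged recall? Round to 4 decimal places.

Per-class recall (TP/(TP+FN)):
  class_0: TP=568, FN=58+64=122 → 568/690 = 0.82319
  class_1: TP=567, FN=131+172=303 → 567/870 = 0.65172
  class_2: TP=1063, FN=26+23=49 → 1063/1112 = 0.95594
Macro-recall = mean = (0.82319 + 0.65172 + 0.95594) / 3 = 0.8103

0.8103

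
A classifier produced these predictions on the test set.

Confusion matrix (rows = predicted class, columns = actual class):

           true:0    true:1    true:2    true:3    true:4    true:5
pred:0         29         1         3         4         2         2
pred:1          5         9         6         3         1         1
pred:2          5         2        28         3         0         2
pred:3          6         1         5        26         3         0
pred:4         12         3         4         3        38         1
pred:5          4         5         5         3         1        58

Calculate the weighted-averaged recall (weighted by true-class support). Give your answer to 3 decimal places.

0.662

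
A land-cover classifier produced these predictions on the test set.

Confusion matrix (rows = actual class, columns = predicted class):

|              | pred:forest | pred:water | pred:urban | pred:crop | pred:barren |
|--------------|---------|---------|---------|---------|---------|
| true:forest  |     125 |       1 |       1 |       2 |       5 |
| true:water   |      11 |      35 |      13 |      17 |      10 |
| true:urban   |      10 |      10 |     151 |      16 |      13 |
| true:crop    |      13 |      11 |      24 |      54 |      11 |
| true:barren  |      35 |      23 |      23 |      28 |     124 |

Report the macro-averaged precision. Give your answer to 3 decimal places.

0.603

Per-class precision (TP/(TP+FP)):
  forest: TP=125, FP=11+10+13+35=69 → 125/194 = 0.6443
  water: TP=35, FP=1+10+11+23=45 → 35/80 = 0.4375
  urban: TP=151, FP=1+13+24+23=61 → 151/212 = 0.7123
  crop: TP=54, FP=2+17+16+28=63 → 54/117 = 0.4615
  barren: TP=124, FP=5+10+13+11=39 → 124/163 = 0.7607
Macro-precision = mean = (0.6443 + 0.4375 + 0.7123 + 0.4615 + 0.7607) / 5 = 0.603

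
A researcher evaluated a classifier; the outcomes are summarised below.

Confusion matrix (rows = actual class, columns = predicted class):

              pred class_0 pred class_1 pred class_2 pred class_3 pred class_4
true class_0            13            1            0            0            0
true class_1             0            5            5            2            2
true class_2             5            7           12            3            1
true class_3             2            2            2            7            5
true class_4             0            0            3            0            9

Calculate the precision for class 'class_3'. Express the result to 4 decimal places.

0.5833

One-vs-rest for 'class_3': TP = diagonal; FP = other classes predicted 'class_3'; FN = 'class_3' predicted as other.
precision = TP/(TP+FP).
class_3: TP=7, FP=0+2+3+0=5 → 7/12 = 0.58333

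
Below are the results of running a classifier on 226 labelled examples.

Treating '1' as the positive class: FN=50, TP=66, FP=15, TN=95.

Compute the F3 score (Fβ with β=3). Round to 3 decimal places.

0.587

Fβ = (1+β²)·TP / ((1+β²)·TP + β²·FN + FP), with β²=9
= 10·66 / (10·66 + 9·50 + 15) = 0.587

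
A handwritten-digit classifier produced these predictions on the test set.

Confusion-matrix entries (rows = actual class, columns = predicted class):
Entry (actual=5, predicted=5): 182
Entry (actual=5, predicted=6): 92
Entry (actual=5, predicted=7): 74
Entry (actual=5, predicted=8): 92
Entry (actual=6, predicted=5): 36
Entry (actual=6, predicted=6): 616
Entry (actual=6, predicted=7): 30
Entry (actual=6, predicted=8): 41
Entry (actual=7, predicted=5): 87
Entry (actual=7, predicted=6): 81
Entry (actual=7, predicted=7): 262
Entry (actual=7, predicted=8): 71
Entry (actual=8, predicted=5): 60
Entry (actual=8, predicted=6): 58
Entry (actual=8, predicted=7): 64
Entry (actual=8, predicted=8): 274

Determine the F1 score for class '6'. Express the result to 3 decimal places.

Treat '6' as positive and all other classes as negative.
F1 score = 2·TP/(2·TP+FP+FN).
6: TP=616, FP=92+81+58=231, FN=36+30+41=107 → 1232/1570 = 0.7847

0.785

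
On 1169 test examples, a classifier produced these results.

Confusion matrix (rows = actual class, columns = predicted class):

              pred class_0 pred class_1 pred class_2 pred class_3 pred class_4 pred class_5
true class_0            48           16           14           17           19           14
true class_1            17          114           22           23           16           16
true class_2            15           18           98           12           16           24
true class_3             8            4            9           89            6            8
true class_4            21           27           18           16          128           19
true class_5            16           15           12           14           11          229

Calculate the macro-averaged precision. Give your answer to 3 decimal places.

0.575

Per-class precision (TP/(TP+FP)):
  class_0: TP=48, FP=17+15+8+21+16=77 → 48/125 = 0.3840
  class_1: TP=114, FP=16+18+4+27+15=80 → 114/194 = 0.5876
  class_2: TP=98, FP=14+22+9+18+12=75 → 98/173 = 0.5665
  class_3: TP=89, FP=17+23+12+16+14=82 → 89/171 = 0.5205
  class_4: TP=128, FP=19+16+16+6+11=68 → 128/196 = 0.6531
  class_5: TP=229, FP=14+16+24+8+19=81 → 229/310 = 0.7387
Macro-precision = mean = (0.3840 + 0.5876 + 0.5665 + 0.5205 + 0.6531 + 0.7387) / 6 = 0.575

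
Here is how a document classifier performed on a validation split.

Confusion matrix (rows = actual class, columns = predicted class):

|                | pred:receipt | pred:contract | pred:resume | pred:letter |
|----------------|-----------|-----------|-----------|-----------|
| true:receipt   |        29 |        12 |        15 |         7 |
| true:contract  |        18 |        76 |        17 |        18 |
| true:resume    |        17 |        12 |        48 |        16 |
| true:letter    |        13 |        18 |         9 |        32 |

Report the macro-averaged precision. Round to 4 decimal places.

0.4996

Per-class precision (TP/(TP+FP)):
  receipt: TP=29, FP=18+17+13=48 → 29/77 = 0.37662
  contract: TP=76, FP=12+12+18=42 → 76/118 = 0.64407
  resume: TP=48, FP=15+17+9=41 → 48/89 = 0.53933
  letter: TP=32, FP=7+18+16=41 → 32/73 = 0.43836
Macro-precision = mean = (0.37662 + 0.64407 + 0.53933 + 0.43836) / 4 = 0.4996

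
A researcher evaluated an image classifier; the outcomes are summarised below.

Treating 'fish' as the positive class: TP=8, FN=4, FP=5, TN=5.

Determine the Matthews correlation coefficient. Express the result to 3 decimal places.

0.169

MCC = (TP·TN − FP·FN) / √((TP+FP)(TP+FN)(TN+FP)(TN+FN))
Numerator = 8·5 − 5·4 = 20
Denominator = √(13·12·10·9) = √14040 = 118.4905
MCC = 20 / 118.4905 = 0.169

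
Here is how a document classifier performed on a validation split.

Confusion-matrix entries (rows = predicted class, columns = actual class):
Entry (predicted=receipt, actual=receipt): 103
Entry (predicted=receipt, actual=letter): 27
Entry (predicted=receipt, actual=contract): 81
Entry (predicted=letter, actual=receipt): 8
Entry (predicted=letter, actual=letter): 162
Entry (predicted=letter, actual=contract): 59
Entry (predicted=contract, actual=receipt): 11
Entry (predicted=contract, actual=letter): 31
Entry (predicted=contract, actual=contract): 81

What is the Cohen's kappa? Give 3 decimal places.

0.428

Observed agreement pₒ = trace/N = 346/563 = 0.6146
Expected agreement pₑ = Σ (rowᵢ·colᵢ)/N² = (122·211 + 220·229 + 221·123)/563² = 0.3259
κ = (pₒ − pₑ)/(1 − pₑ) = (0.6146 − 0.3259)/(1 − 0.3259) = 0.428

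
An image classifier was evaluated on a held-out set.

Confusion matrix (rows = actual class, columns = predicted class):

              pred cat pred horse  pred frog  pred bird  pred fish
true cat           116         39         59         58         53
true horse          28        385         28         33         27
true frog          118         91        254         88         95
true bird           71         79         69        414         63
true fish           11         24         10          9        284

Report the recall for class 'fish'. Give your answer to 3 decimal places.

0.840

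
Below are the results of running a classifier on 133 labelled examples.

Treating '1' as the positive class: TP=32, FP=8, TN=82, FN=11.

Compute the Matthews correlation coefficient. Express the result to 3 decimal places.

0.668

MCC = (TP·TN − FP·FN) / √((TP+FP)(TP+FN)(TN+FP)(TN+FN))
Numerator = 32·82 − 8·11 = 2536
Denominator = √(40·43·90·93) = √14396400 = 3794.2588
MCC = 2536 / 3794.2588 = 0.668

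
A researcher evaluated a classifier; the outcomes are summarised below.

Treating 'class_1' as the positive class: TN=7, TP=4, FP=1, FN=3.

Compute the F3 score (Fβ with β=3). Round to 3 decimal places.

0.588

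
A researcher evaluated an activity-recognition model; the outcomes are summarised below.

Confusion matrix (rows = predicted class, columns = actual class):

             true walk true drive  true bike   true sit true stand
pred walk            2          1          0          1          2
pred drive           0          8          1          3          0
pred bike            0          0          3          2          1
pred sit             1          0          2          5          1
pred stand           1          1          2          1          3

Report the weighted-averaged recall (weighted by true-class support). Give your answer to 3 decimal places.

Per-class recall (TP/(TP+FN)):
  walk: TP=2, FN=0+0+1+1=2 → 2/4 = 0.5000
  drive: TP=8, FN=1+0+0+1=2 → 8/10 = 0.8000
  bike: TP=3, FN=0+1+2+2=5 → 3/8 = 0.3750
  sit: TP=5, FN=1+3+2+1=7 → 5/12 = 0.4167
  stand: TP=3, FN=2+0+1+1=4 → 3/7 = 0.4286
Weighted-recall = Σ (supportᵢ/N)·recallᵢ with N=41: (4/41)·0.5000 + (10/41)·0.8000 + (8/41)·0.3750 + (12/41)·0.4167 + (7/41)·0.4286 = 0.512

0.512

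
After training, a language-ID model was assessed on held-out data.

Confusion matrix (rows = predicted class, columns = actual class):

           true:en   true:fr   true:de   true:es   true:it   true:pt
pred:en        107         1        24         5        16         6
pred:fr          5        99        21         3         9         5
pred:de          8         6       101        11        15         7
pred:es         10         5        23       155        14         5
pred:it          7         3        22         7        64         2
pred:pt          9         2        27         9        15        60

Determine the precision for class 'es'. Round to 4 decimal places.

0.7311

Take TP from the diagonal, FP from the rest of the 'es' prediction marginal, FN from the rest of the 'es' actual marginal.
precision = TP/(TP+FP).
es: TP=155, FP=10+5+23+14+5=57 → 155/212 = 0.73113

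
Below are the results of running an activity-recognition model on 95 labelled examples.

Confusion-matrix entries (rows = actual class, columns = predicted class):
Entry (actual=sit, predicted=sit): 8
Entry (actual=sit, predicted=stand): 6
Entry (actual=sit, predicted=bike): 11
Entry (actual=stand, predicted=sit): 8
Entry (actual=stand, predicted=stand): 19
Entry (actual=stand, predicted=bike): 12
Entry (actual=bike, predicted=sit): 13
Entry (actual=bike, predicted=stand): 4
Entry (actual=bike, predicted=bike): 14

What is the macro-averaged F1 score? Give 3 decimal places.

0.422

Per-class F1 score (2·TP/(2·TP+FP+FN)):
  sit: TP=8, FP=8+13=21, FN=6+11=17 → 16/54 = 0.2963
  stand: TP=19, FP=6+4=10, FN=8+12=20 → 38/68 = 0.5588
  bike: TP=14, FP=11+12=23, FN=13+4=17 → 28/68 = 0.4118
Macro-F1 score = mean = (0.2963 + 0.5588 + 0.4118) / 3 = 0.422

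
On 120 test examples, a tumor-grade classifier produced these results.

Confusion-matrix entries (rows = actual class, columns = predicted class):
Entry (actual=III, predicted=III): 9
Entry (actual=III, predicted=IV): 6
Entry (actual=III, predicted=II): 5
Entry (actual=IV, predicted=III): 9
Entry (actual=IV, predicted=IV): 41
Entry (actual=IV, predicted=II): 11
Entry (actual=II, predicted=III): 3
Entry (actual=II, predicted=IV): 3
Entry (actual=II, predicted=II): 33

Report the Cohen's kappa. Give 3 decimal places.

0.508

Observed agreement pₒ = trace/N = 83/120 = 0.6917
Expected agreement pₑ = Σ (rowᵢ·colᵢ)/N² = (20·21 + 61·50 + 39·49)/120² = 0.3737
κ = (pₒ − pₑ)/(1 − pₑ) = (0.6917 − 0.3737)/(1 − 0.3737) = 0.508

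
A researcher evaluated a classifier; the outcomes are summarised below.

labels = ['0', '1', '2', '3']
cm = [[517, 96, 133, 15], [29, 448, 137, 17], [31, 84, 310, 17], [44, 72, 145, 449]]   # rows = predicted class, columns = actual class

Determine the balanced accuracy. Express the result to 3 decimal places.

Balanced accuracy = mean of per-class recall.
  0: recall = 517/621 = 0.8325
  1: recall = 448/700 = 0.6400
  2: recall = 310/725 = 0.4276
  3: recall = 449/498 = 0.9016
Mean = (0.8325 + 0.6400 + 0.4276 + 0.9016) / 4 = 0.700

0.700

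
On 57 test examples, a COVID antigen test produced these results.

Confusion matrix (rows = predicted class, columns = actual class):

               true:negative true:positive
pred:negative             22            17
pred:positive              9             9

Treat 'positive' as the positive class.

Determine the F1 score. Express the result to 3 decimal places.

0.409

Precision = TP/(TP+FP) = 9/18 = 0.5000
Recall = TP/(TP+FN) = 9/26 = 0.3462
F1 = 2·TP/(2·TP+FP+FN) = 18/44 = 0.409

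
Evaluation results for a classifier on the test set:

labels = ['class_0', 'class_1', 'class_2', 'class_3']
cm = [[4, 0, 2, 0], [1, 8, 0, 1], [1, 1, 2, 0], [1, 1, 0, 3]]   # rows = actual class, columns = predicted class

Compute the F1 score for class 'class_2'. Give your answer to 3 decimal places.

0.500

Treat 'class_2' as positive and all other classes as negative.
F1 score = 2·TP/(2·TP+FP+FN).
class_2: TP=2, FP=2+0+0=2, FN=1+1+0=2 → 4/8 = 0.5000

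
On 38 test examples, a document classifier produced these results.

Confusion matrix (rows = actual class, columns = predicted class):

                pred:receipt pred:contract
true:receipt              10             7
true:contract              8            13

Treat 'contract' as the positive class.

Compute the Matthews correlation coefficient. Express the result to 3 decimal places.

0.206

MCC = (TP·TN − FP·FN) / √((TP+FP)(TP+FN)(TN+FP)(TN+FN))
Numerator = 13·10 − 7·8 = 74
Denominator = √(20·21·17·18) = √128520 = 358.4969
MCC = 74 / 358.4969 = 0.206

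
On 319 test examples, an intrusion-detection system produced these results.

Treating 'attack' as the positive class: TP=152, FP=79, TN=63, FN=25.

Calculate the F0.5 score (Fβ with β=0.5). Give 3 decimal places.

0.690

Fβ = (1+β²)·TP / ((1+β²)·TP + β²·FN + FP), with β²=1/4
= 1.25·152 / (1.25·152 + 0.25·25 + 79) = 0.690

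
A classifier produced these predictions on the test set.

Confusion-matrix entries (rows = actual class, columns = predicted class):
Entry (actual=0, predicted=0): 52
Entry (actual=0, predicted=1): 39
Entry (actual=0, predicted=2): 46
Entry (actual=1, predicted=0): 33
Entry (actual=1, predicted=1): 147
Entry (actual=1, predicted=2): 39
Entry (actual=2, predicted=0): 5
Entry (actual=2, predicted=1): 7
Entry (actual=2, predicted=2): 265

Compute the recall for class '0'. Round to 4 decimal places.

Treat '0' as positive and all other classes as negative.
recall = TP/(TP+FN).
0: TP=52, FN=39+46=85 → 52/137 = 0.37956

0.3796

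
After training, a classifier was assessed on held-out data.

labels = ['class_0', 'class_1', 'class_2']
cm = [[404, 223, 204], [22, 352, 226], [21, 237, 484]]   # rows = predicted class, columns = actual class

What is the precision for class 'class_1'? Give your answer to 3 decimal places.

0.587

Treat 'class_1' as positive and all other classes as negative.
precision = TP/(TP+FP).
class_1: TP=352, FP=22+226=248 → 352/600 = 0.5867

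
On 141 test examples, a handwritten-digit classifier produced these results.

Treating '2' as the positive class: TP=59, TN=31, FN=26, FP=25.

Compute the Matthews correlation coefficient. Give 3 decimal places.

0.247

MCC = (TP·TN − FP·FN) / √((TP+FP)(TP+FN)(TN+FP)(TN+FN))
Numerator = 59·31 − 25·26 = 1179
Denominator = √(84·85·56·57) = √22790880 = 4773.9795
MCC = 1179 / 4773.9795 = 0.247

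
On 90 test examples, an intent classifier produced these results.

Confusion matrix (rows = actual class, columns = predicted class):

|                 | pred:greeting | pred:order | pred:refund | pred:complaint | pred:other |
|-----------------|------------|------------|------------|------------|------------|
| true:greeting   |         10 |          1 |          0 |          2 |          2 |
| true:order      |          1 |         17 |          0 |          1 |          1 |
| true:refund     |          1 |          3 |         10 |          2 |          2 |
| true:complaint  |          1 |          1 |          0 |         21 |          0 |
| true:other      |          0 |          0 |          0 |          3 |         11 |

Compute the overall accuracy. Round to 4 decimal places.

0.7667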